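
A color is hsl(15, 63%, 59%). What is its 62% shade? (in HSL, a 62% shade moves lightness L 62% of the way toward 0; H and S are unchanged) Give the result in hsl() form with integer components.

hsl(15, 63%, 22%)

L moves 62% from 59 toward 0: 59 − 36.58 = 22.42 → 22.
H and S are unchanged.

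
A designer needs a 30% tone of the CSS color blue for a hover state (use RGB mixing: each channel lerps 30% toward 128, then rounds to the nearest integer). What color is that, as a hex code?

CSS blue is rgb(0, 0, 255).
A 30% tone moves each channel 30% toward 128:
  R: 0 + 0.3×(128−0) = 0 + 38.4 = 38.4 → 38
  G: 0 + 38.4 = 38.4 → 38
  B: 255 + 0.3×(128−255) = 255 − 38.1 = 216.9 → 217
rgb(38, 38, 217) = #2626D9.

#2626D9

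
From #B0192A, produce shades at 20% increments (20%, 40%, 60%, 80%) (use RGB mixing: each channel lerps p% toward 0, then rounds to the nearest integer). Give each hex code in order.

#8D1422, #6A0F19, #460A11, #230508

#B0192A is rgb(176, 25, 42).
20%: (176 − 35.2 = 140.8→141, 25 − 5 = 20→20, 42 − 8.4 = 33.6→34) → #8D1422
40%: (176 − 70.4 = 105.6→106, 25 − 10 = 15→15, 42 − 16.8 = 25.2→25) → #6A0F19
60%: (176 − 105.6 = 70.4→70, 25 − 15 = 10→10, 42 − 25.2 = 16.8→17) → #460A11
80%: (176 − 140.8 = 35.2→35, 25 − 20 = 5→5, 42 − 33.6 = 8.4→8) → #230508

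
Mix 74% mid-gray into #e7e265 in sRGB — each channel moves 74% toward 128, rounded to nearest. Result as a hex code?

#9b9979

#e7e265 is rgb(231, 226, 101).
A 74% tone moves each channel 74% toward 128:
  R: 231 + 0.74×(128−231) = 231 − 76.22 = 154.78 → 155
  G: 226 + 0.74×(128−226) = 226 − 72.52 = 153.48 → 153
  B: 101 + 0.74×(128−101) = 101 + 19.98 = 120.98 → 121
rgb(155, 153, 121) = #9b9979.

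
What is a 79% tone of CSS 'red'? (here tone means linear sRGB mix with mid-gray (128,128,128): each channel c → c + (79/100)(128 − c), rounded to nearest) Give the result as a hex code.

CSS red is rgb(255, 0, 0).
A 79% tone moves each channel 79% toward 128:
  R: 255 + 0.79×(128−255) = 255 − 100.33 = 154.67 → 155
  G: 0 + 0.79×(128−0) = 0 + 101.12 = 101.12 → 101
  B: 0 + 0.79×(128−0) = 0 + 101.12 = 101.12 → 101
rgb(155, 101, 101) = #9b6565.

#9b6565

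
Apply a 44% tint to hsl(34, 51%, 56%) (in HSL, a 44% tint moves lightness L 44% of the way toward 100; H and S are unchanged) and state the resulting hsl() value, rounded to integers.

L moves 44% from 56 toward 100: 56 + 19.36 = 75.36 → 75.
H and S are unchanged.

hsl(34, 51%, 75%)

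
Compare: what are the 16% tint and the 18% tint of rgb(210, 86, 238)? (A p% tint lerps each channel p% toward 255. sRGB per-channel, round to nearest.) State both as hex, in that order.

16% tint:
  R: 210 + 0.16×(255−210) = 210 + 7.2 = 217.2 → 217
  G: 86 + 0.16×(255−86) = 86 + 27.04 = 113.04 → 113
  B: 238 + 0.16×(255−238) = 238 + 2.72 = 240.72 → 241
  → #D971F1
18% tint:
  R: 210 + 0.18×(255−210) = 210 + 8.1 = 218.1 → 218
  G: 86 + 0.18×(255−86) = 86 + 30.42 = 116.42 → 116
  B: 238 + 3.06 = 241.06 → 241
  → #DA74F1

#D971F1, #DA74F1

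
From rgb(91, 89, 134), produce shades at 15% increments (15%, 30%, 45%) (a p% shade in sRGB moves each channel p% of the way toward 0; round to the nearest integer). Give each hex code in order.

15%: (91 − 13.65 = 77.35→77, 89 − 13.35 = 75.65→76, 134 − 20.1 = 113.9→114) → #4D4C72
30%: (91 − 27.3 = 63.7→64, 89 − 26.7 = 62.3→62, 134 − 40.2 = 93.8→94) → #403E5E
45%: (91 − 40.95 = 50.05→50, 89 − 40.05 = 48.95→49, 134 − 60.3 = 73.7→74) → #32314A

#4D4C72, #403E5E, #32314A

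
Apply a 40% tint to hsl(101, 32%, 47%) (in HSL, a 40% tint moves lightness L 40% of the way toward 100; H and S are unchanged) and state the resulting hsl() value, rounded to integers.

L moves 40% from 47 toward 100: 47 + 21.2 = 68.2 → 68.
H and S are unchanged.

hsl(101, 32%, 68%)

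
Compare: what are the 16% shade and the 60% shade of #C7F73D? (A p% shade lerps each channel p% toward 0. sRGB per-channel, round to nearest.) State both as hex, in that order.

#A7CF33, #506318

#C7F73D is rgb(199, 247, 61).
16% shade:
  R: 199 + 0.16×(0−199) = 199 − 31.84 = 167.16 → 167
  G: 247 − 39.52 = 207.48 → 207
  B: 61 + 0.16×(0−61) = 61 − 9.76 = 51.24 → 51
  → #A7CF33
60% shade:
  R: 199 + 0.6×(0−199) = 199 − 119.4 = 79.6 → 80
  G: 247 + 0.6×(0−247) = 247 − 148.2 = 98.8 → 99
  B: 61 − 36.6 = 24.4 → 24
  → #506318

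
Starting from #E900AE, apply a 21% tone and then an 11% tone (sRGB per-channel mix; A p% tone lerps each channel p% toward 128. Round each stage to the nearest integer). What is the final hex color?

#CA26A0

#E900AE is rgb(233, 0, 174).
Lerp each channel 21% toward 128:
  R: 233 + 0.21×(128−233) = 233 − 22.05 = 210.95 → 211
  G: 0 + 0.21×(128−0) = 0 + 26.88 = 26.88 → 27
  B: 174 − 9.66 = 164.34 → 164
After the tone: rgb(211, 27, 164) = #D31BA4.
Lerp each channel 11% toward 128:
  R: 211 + 0.11×(128−211) = 211 − 9.13 = 201.87 → 202
  G: 27 + 0.11×(128−27) = 27 + 11.11 = 38.11 → 38
  B: 164 + 0.11×(128−164) = 164 − 3.96 = 160.04 → 160
rgb(202, 38, 160) = #CA26A0.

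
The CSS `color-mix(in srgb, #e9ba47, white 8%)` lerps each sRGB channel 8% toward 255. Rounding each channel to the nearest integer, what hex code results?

#ebc056

#e9ba47 is rgb(233, 186, 71).
An 8% tint moves each channel 8% toward 255:
  R: 233 + 0.08×(255−233) = 233 + 1.76 = 234.76 → 235
  G: 186 + 5.52 = 191.52 → 192
  B: 71 + 14.72 = 85.72 → 86
rgb(235, 192, 86) = #ebc056.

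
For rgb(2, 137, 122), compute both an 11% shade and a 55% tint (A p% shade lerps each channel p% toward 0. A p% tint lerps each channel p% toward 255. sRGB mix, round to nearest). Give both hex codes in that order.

#027A6D, #8DCAC3

11% shade:
  R: 2 + 0.11×(0−2) = 2 − 0.22 = 1.78 → 2
  G: 137 + 0.11×(0−137) = 137 − 15.07 = 121.93 → 122
  B: 122 − 13.42 = 108.58 → 109
  → #027A6D
55% tint:
  R: 2 + 0.55×(255−2) = 2 + 139.15 = 141.15 → 141
  G: 137 + 64.9 = 201.9 → 202
  B: 122 + 73.15 = 195.15 → 195
  → #8DCAC3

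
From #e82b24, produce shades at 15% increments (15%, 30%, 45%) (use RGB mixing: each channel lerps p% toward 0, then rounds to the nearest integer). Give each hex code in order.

#e82b24 is rgb(232, 43, 36).
15%: (232 − 34.8 = 197.2→197, 43 − 6.45 = 36.55→37, 36 − 5.4 = 30.6→31) → #c5251f
30%: (232 − 69.6 = 162.4→162, 43 − 12.9 = 30.1→30, 36 − 10.8 = 25.2→25) → #a21e19
45%: (232 − 104.4 = 127.6→128, 43 − 19.35 = 23.65→24, 36 − 16.2 = 19.8→20) → #801814

#c5251f, #a21e19, #801814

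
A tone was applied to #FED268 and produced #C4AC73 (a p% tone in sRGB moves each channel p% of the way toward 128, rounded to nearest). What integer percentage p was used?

#FED268 is rgb(254, 210, 104); #C4AC73 is rgb(196, 172, 115).
On the R channel (widest range): 196 ≈ 254 + (p/100)(128 − 254), so p ≈ 100×(196 − 254)/(128 − 254) = -5800/-126 = 46.03.
p = 46 reproduces all three channels after rounding.

46%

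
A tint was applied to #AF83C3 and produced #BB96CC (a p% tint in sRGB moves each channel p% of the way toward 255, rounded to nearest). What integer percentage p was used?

#AF83C3 is rgb(175, 131, 195); #BB96CC is rgb(187, 150, 204).
On the G channel (widest range): 150 ≈ 131 + (p/100)(255 − 131), so p ≈ 100×(150 − 131)/(255 − 131) = 1900/124 = 15.32.
p = 15 reproduces all three channels after rounding.

15%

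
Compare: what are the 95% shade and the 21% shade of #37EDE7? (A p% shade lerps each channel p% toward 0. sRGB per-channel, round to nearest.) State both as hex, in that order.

#030C0C, #2BBBB6

#37EDE7 is rgb(55, 237, 231).
95% shade:
  R: 55 − 52.25 = 2.75 → 3
  G: 237 − 225.15 = 11.85 → 12
  B: 231 + 0.95×(0−231) = 231 − 219.45 = 11.55 → 12
  → #030C0C
21% shade:
  R: 55 − 11.55 = 43.45 → 43
  G: 237 − 49.77 = 187.23 → 187
  B: 231 − 48.51 = 182.49 → 182
  → #2BBBB6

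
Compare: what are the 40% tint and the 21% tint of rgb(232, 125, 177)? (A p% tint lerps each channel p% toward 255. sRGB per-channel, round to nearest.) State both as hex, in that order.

#f1b1d0, #ed98c1

40% tint:
  R: 232 + 0.4×(255−232) = 232 + 9.2 = 241.2 → 241
  G: 125 + 52 = 177 → 177
  B: 177 + 0.4×(255−177) = 177 + 31.2 = 208.2 → 208
  → #f1b1d0
21% tint:
  R: 232 + 4.83 = 236.83 → 237
  G: 125 + 0.21×(255−125) = 125 + 27.3 = 152.3 → 152
  B: 177 + 0.21×(255−177) = 177 + 16.38 = 193.38 → 193
  → #ed98c1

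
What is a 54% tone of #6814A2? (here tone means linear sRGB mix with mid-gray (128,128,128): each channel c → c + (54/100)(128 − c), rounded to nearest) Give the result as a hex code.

#6814A2 is rgb(104, 20, 162).
Lerp each channel 54% toward 128:
  R: 104 + 0.54×(128−104) = 104 + 12.96 = 116.96 → 117
  G: 20 + 0.54×(128−20) = 20 + 58.32 = 78.32 → 78
  B: 162 + 0.54×(128−162) = 162 − 18.36 = 143.64 → 144
rgb(117, 78, 144) = #754E90.

#754E90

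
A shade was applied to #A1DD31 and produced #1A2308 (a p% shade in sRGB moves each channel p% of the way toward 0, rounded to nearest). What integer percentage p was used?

84%

#A1DD31 is rgb(161, 221, 49); #1A2308 is rgb(26, 35, 8).
On the G channel (widest range): 35 ≈ 221 + (p/100)(0 − 221), so p ≈ 100×(35 − 221)/(0 − 221) = -18600/-221 = 84.16.
p = 84 reproduces all three channels after rounding.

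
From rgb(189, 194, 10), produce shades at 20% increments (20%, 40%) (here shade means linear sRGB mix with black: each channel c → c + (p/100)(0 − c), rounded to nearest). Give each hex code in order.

#979B08, #717406

20%: (189 − 37.8 = 151.2→151, 194 − 38.8 = 155.2→155, 10 − 2 = 8→8) → #979B08
40%: (189 − 75.6 = 113.4→113, 194 − 77.6 = 116.4→116, 10 − 4 = 6→6) → #717406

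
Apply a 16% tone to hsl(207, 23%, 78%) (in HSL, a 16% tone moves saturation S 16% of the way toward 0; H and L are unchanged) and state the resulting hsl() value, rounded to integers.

hsl(207, 19%, 78%)

S moves 16% from 23 toward 0: 23 − 3.68 = 19.32 → 19.
H and L are unchanged.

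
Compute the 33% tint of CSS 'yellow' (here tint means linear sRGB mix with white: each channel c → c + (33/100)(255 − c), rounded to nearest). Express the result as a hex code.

CSS yellow is rgb(255, 255, 0).
Per channel, c → c + 0.33(255 − c):
  R: 255 + 0.33×(255−255) = 255 + 0 = 255 → 255
  G: 255 + 0 = 255 → 255
  B: 0 + 84.15 = 84.15 → 84
rgb(255, 255, 84) = #FFFF54.

#FFFF54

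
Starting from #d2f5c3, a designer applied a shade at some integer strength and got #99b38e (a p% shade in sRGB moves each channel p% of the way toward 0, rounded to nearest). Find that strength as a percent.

27%

#d2f5c3 is rgb(210, 245, 195); #99b38e is rgb(153, 179, 142).
On the G channel (widest range): 179 ≈ 245 + (p/100)(0 − 245), so p ≈ 100×(179 − 245)/(0 − 245) = -6600/-245 = 26.94.
p = 27 reproduces all three channels after rounding.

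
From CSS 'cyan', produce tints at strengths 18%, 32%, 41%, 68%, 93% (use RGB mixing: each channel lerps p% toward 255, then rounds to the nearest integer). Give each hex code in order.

CSS cyan is rgb(0, 255, 255).
18%: (0 + 45.9 = 45.9→46, 255→255, 255→255) → #2effff
32%: (0 + 81.6 = 81.6→82, 255→255, 255→255) → #52ffff
41%: (0 + 104.55 = 104.55→105, 255→255, 255→255) → #69ffff
68%: (0 + 173.4 = 173.4→173, 255→255, 255→255) → #adffff
93%: (0 + 237.15 = 237.15→237, 255→255, 255→255) → #edffff

#2effff, #52ffff, #69ffff, #adffff, #edffff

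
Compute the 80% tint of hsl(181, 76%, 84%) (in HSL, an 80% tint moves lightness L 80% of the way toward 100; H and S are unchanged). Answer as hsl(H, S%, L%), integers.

L moves 80% from 84 toward 100: 84 + 12.8 = 96.8 → 97.
H and S are unchanged.

hsl(181, 76%, 97%)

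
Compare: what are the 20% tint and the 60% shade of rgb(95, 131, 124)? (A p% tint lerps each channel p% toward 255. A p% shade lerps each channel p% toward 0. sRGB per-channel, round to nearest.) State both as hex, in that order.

#7f9c96, #263432

20% tint:
  R: 95 + 32 = 127 → 127
  G: 131 + 0.2×(255−131) = 131 + 24.8 = 155.8 → 156
  B: 124 + 26.2 = 150.2 → 150
  → #7f9c96
60% shade:
  R: 95 + 0.6×(0−95) = 95 − 57 = 38 → 38
  G: 131 + 0.6×(0−131) = 131 − 78.6 = 52.4 → 52
  B: 124 + 0.6×(0−124) = 124 − 74.4 = 49.6 → 50
  → #263432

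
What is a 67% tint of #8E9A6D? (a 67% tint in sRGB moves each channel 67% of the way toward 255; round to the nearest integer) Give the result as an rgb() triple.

rgb(218, 222, 207)

#8E9A6D is rgb(142, 154, 109).
Lerp each channel 67% toward 255:
  R: 142 + 0.67×(255−142) = 142 + 75.71 = 217.71 → 218
  G: 154 + 67.67 = 221.67 → 222
  B: 109 + 0.67×(255−109) = 109 + 97.82 = 206.82 → 207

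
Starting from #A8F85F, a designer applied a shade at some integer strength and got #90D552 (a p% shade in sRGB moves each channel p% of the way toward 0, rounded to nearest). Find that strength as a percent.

14%

#A8F85F is rgb(168, 248, 95); #90D552 is rgb(144, 213, 82).
On the G channel (widest range): 213 ≈ 248 + (p/100)(0 − 248), so p ≈ 100×(213 − 248)/(0 − 248) = -3500/-248 = 14.11.
p = 14 reproduces all three channels after rounding.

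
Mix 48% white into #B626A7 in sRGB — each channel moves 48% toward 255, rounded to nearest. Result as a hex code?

#B626A7 is rgb(182, 38, 167).
Per channel, c → c + 0.48(255 − c):
  R: 182 + 35.04 = 217.04 → 217
  G: 38 + 0.48×(255−38) = 38 + 104.16 = 142.16 → 142
  B: 167 + 0.48×(255−167) = 167 + 42.24 = 209.24 → 209
rgb(217, 142, 209) = #D98ED1.

#D98ED1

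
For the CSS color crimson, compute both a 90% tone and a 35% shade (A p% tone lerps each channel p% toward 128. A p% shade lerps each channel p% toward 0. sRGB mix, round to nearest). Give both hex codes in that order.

#897579, #8F0D27

CSS crimson is rgb(220, 20, 60).
90% tone:
  R: 220 − 82.8 = 137.2 → 137
  G: 20 + 97.2 = 117.2 → 117
  B: 60 + 0.9×(128−60) = 60 + 61.2 = 121.2 → 121
  → #897579
35% shade:
  R: 220 + 0.35×(0−220) = 220 − 77 = 143 → 143
  G: 20 − 7 = 13 → 13
  B: 60 + 0.35×(0−60) = 60 − 21 = 39 → 39
  → #8F0D27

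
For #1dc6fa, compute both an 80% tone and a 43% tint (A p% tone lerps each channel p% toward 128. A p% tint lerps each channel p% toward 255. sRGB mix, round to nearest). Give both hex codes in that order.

#1dc6fa is rgb(29, 198, 250).
80% tone:
  R: 29 + 0.8×(128−29) = 29 + 79.2 = 108.2 → 108
  G: 198 − 56 = 142 → 142
  B: 250 + 0.8×(128−250) = 250 − 97.6 = 152.4 → 152
  → #6c8e98
43% tint:
  R: 29 + 0.43×(255−29) = 29 + 97.18 = 126.18 → 126
  G: 198 + 0.43×(255−198) = 198 + 24.51 = 222.51 → 223
  B: 250 + 0.43×(255−250) = 250 + 2.15 = 252.15 → 252
  → #7edffc

#6c8e98, #7edffc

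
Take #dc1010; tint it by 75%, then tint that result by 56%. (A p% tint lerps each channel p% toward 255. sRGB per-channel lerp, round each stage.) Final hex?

#fbe5e5

#dc1010 is rgb(220, 16, 16).
A 75% tint moves each channel 75% toward 255:
  R: 220 + 0.75×(255−220) = 220 + 26.25 = 246.25 → 246
  G: 16 + 0.75×(255−16) = 16 + 179.25 = 195.25 → 195
  B: 16 + 0.75×(255−16) = 16 + 179.25 = 195.25 → 195
After the tint: rgb(246, 195, 195) = #f6c3c3.
Per channel, c → c + 0.56(255 − c):
  R: 246 + 0.56×(255−246) = 246 + 5.04 = 251.04 → 251
  G: 195 + 0.56×(255−195) = 195 + 33.6 = 228.6 → 229
  B: 195 + 33.6 = 228.6 → 229
rgb(251, 229, 229) = #fbe5e5.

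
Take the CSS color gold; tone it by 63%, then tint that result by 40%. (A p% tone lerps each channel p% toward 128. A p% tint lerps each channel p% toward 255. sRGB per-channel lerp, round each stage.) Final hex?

#CFC697

CSS gold is rgb(255, 215, 0).
Lerp each channel 63% toward 128:
  R: 255 − 80.01 = 174.99 → 175
  G: 215 − 54.81 = 160.19 → 160
  B: 0 + 0.63×(128−0) = 0 + 80.64 = 80.64 → 81
After the tone: rgb(175, 160, 81) = #AFA051.
Per channel, c → c + 0.4(255 − c):
  R: 175 + 0.4×(255−175) = 175 + 32 = 207 → 207
  G: 160 + 0.4×(255−160) = 160 + 38 = 198 → 198
  B: 81 + 69.6 = 150.6 → 151
rgb(207, 198, 151) = #CFC697.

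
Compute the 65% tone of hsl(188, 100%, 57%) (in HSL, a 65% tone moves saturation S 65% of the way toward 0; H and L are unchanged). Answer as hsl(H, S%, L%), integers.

hsl(188, 35%, 57%)

S moves 65% from 100 toward 0: 100 − 65 = 35 → 35.
H and L are unchanged.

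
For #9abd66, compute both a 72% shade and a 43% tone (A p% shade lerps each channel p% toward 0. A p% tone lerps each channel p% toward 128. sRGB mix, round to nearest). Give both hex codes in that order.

#9abd66 is rgb(154, 189, 102).
72% shade:
  R: 154 + 0.72×(0−154) = 154 − 110.88 = 43.12 → 43
  G: 189 − 136.08 = 52.92 → 53
  B: 102 + 0.72×(0−102) = 102 − 73.44 = 28.56 → 29
  → #2b351d
43% tone:
  R: 154 + 0.43×(128−154) = 154 − 11.18 = 142.82 → 143
  G: 189 − 26.23 = 162.77 → 163
  B: 102 + 0.43×(128−102) = 102 + 11.18 = 113.18 → 113
  → #8fa371

#2b351d, #8fa371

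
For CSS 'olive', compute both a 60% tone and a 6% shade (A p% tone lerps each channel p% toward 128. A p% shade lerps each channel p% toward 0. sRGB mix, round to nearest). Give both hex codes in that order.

#80804D, #787800

CSS olive is rgb(128, 128, 0).
60% tone:
  R: 128 + 0 = 128 → 128
  G: 128 + 0 = 128 → 128
  B: 0 + 0.6×(128−0) = 0 + 76.8 = 76.8 → 77
  → #80804D
6% shade:
  R: 128 + 0.06×(0−128) = 128 − 7.68 = 120.32 → 120
  G: 128 − 7.68 = 120.32 → 120
  B: 0 + 0.06×(0−0) = 0 + 0 = 0 → 0
  → #787800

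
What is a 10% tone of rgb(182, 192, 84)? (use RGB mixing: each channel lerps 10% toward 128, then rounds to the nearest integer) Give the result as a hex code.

#b1ba58

Per channel, c → c + 0.1(128 − c):
  R: 182 − 5.4 = 176.6 → 177
  G: 192 + 0.1×(128−192) = 192 − 6.4 = 185.6 → 186
  B: 84 + 0.1×(128−84) = 84 + 4.4 = 88.4 → 88
rgb(177, 186, 88) = #b1ba58.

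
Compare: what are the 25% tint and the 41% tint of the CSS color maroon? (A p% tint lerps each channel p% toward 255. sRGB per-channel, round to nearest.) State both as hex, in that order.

#A04040, #B46969

CSS maroon is rgb(128, 0, 0).
25% tint:
  R: 128 + 31.75 = 159.75 → 160
  G: 0 + 63.75 = 63.75 → 64
  B: 0 + 0.25×(255−0) = 0 + 63.75 = 63.75 → 64
  → #A04040
41% tint:
  R: 128 + 0.41×(255−128) = 128 + 52.07 = 180.07 → 180
  G: 0 + 104.55 = 104.55 → 105
  B: 0 + 0.41×(255−0) = 0 + 104.55 = 104.55 → 105
  → #B46969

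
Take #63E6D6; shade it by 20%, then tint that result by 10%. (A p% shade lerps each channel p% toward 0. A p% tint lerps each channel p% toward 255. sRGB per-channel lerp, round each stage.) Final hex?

#63E6D6 is rgb(99, 230, 214).
Per channel, c → c + 0.2(0 − c):
  R: 99 − 19.8 = 79.2 → 79
  G: 230 + 0.2×(0−230) = 230 − 46 = 184 → 184
  B: 214 + 0.2×(0−214) = 214 − 42.8 = 171.2 → 171
After the shade: rgb(79, 184, 171) = #4FB8AB.
A 10% tint moves each channel 10% toward 255:
  R: 79 + 0.1×(255−79) = 79 + 17.6 = 96.6 → 97
  G: 184 + 0.1×(255−184) = 184 + 7.1 = 191.1 → 191
  B: 171 + 0.1×(255−171) = 171 + 8.4 = 179.4 → 179
rgb(97, 191, 179) = #61BFB3.

#61BFB3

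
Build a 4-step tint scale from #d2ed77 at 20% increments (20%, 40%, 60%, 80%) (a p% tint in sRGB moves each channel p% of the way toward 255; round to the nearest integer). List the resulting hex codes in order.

#d2ed77 is rgb(210, 237, 119).
20%: (210 + 9 = 219→219, 237 + 3.6 = 240.6→241, 119 + 27.2 = 146.2→146) → #dbf192
40%: (210 + 18 = 228→228, 237 + 7.2 = 244.2→244, 119 + 54.4 = 173.4→173) → #e4f4ad
60%: (210 + 27 = 237→237, 237 + 10.8 = 247.8→248, 119 + 81.6 = 200.6→201) → #edf8c9
80%: (210 + 36 = 246→246, 237 + 14.4 = 251.4→251, 119 + 108.8 = 227.8→228) → #f6fbe4

#dbf192, #e4f4ad, #edf8c9, #f6fbe4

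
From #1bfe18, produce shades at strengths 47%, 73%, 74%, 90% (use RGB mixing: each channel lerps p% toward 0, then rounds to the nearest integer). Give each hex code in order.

#0e870d, #074506, #074206, #031902

#1bfe18 is rgb(27, 254, 24).
47%: (27 − 12.69 = 14.31→14, 254 − 119.38 = 134.62→135, 24 − 11.28 = 12.72→13) → #0e870d
73%: (27 − 19.71 = 7.29→7, 254 − 185.42 = 68.58→69, 24 − 17.52 = 6.48→6) → #074506
74%: (27 − 19.98 = 7.02→7, 254 − 187.96 = 66.04→66, 24 − 17.76 = 6.24→6) → #074206
90%: (27 − 24.3 = 2.7→3, 254 − 228.6 = 25.4→25, 24 − 21.6 = 2.4→2) → #031902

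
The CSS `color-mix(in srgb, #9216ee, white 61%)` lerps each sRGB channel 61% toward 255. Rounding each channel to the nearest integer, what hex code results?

#9216ee is rgb(146, 22, 238).
A 61% tint moves each channel 61% toward 255:
  R: 146 + 0.61×(255−146) = 146 + 66.49 = 212.49 → 212
  G: 22 + 0.61×(255−22) = 22 + 142.13 = 164.13 → 164
  B: 238 + 10.37 = 248.37 → 248
rgb(212, 164, 248) = #d4a4f8.

#d4a4f8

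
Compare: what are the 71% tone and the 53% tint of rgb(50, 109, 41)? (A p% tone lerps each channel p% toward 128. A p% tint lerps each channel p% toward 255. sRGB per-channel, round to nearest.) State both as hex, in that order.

#697a67, #9fba9a

71% tone:
  R: 50 + 0.71×(128−50) = 50 + 55.38 = 105.38 → 105
  G: 109 + 0.71×(128−109) = 109 + 13.49 = 122.49 → 122
  B: 41 + 0.71×(128−41) = 41 + 61.77 = 102.77 → 103
  → #697a67
53% tint:
  R: 50 + 0.53×(255−50) = 50 + 108.65 = 158.65 → 159
  G: 109 + 0.53×(255−109) = 109 + 77.38 = 186.38 → 186
  B: 41 + 0.53×(255−41) = 41 + 113.42 = 154.42 → 154
  → #9fba9a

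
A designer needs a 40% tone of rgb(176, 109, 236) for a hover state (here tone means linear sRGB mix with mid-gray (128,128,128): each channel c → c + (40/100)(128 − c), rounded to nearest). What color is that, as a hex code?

Lerp each channel 40% toward 128:
  R: 176 + 0.4×(128−176) = 176 − 19.2 = 156.8 → 157
  G: 109 + 7.6 = 116.6 → 117
  B: 236 − 43.2 = 192.8 → 193
rgb(157, 117, 193) = #9d75c1.

#9d75c1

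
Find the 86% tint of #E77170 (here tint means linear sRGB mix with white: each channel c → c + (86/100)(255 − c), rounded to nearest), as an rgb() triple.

rgb(252, 235, 235)

#E77170 is rgb(231, 113, 112).
Per channel, c → c + 0.86(255 − c):
  R: 231 + 20.64 = 251.64 → 252
  G: 113 + 0.86×(255−113) = 113 + 122.12 = 235.12 → 235
  B: 112 + 0.86×(255−112) = 112 + 122.98 = 234.98 → 235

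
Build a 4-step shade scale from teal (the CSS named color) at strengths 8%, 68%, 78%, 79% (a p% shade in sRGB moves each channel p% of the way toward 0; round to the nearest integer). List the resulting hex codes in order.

CSS teal is rgb(0, 128, 128).
8%: (0→0, 128 − 10.24 = 117.76→118, 128 − 10.24 = 117.76→118) → #007676
68%: (0→0, 128 − 87.04 = 40.96→41, 128 − 87.04 = 40.96→41) → #002929
78%: (0→0, 128 − 99.84 = 28.16→28, 128 − 99.84 = 28.16→28) → #001C1C
79%: (0→0, 128 − 101.12 = 26.88→27, 128 − 101.12 = 26.88→27) → #001B1B

#007676, #002929, #001C1C, #001B1B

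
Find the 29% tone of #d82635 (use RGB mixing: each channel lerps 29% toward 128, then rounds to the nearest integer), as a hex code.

#be404b

#d82635 is rgb(216, 38, 53).
A 29% tone moves each channel 29% toward 128:
  R: 216 + 0.29×(128−216) = 216 − 25.52 = 190.48 → 190
  G: 38 + 0.29×(128−38) = 38 + 26.1 = 64.1 → 64
  B: 53 + 0.29×(128−53) = 53 + 21.75 = 74.75 → 75
rgb(190, 64, 75) = #be404b.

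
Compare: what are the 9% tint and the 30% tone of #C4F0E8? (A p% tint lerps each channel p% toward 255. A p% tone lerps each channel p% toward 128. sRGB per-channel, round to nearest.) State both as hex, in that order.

#C4F0E8 is rgb(196, 240, 232).
9% tint:
  R: 196 + 0.09×(255−196) = 196 + 5.31 = 201.31 → 201
  G: 240 + 0.09×(255−240) = 240 + 1.35 = 241.35 → 241
  B: 232 + 0.09×(255−232) = 232 + 2.07 = 234.07 → 234
  → #C9F1EA
30% tone:
  R: 196 − 20.4 = 175.6 → 176
  G: 240 + 0.3×(128−240) = 240 − 33.6 = 206.4 → 206
  B: 232 + 0.3×(128−232) = 232 − 31.2 = 200.8 → 201
  → #B0CEC9

#C9F1EA, #B0CEC9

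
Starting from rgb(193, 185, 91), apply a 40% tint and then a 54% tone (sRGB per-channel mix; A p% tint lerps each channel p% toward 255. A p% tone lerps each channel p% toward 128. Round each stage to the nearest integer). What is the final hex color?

#a9a78d

Per channel, c → c + 0.4(255 − c):
  R: 193 + 24.8 = 217.8 → 218
  G: 185 + 28 = 213 → 213
  B: 91 + 0.4×(255−91) = 91 + 65.6 = 156.6 → 157
After the tint: rgb(218, 213, 157) = #dad59d.
Lerp each channel 54% toward 128:
  R: 218 + 0.54×(128−218) = 218 − 48.6 = 169.4 → 169
  G: 213 + 0.54×(128−213) = 213 − 45.9 = 167.1 → 167
  B: 157 + 0.54×(128−157) = 157 − 15.66 = 141.34 → 141
rgb(169, 167, 141) = #a9a78d.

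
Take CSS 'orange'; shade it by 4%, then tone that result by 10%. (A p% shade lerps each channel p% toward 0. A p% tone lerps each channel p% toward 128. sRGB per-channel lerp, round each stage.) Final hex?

CSS orange is rgb(255, 165, 0).
A 4% shade moves each channel 4% toward 0:
  R: 255 − 10.2 = 244.8 → 245
  G: 165 − 6.6 = 158.4 → 158
  B: 0 + 0 = 0 → 0
After the shade: rgb(245, 158, 0) = #F59E00.
Per channel, c → c + 0.1(128 − c):
  R: 245 − 11.7 = 233.3 → 233
  G: 158 − 3 = 155 → 155
  B: 0 + 12.8 = 12.8 → 13
rgb(233, 155, 13) = #E99B0D.

#E99B0D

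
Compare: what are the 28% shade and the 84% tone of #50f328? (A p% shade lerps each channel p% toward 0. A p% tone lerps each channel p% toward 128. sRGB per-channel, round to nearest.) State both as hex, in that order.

#50f328 is rgb(80, 243, 40).
28% shade:
  R: 80 + 0.28×(0−80) = 80 − 22.4 = 57.6 → 58
  G: 243 + 0.28×(0−243) = 243 − 68.04 = 174.96 → 175
  B: 40 − 11.2 = 28.8 → 29
  → #3aaf1d
84% tone:
  R: 80 + 0.84×(128−80) = 80 + 40.32 = 120.32 → 120
  G: 243 + 0.84×(128−243) = 243 − 96.6 = 146.4 → 146
  B: 40 + 73.92 = 113.92 → 114
  → #789272

#3aaf1d, #789272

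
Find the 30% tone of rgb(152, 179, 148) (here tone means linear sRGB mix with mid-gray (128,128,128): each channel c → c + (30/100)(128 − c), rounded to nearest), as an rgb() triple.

rgb(145, 164, 142)

Lerp each channel 30% toward 128:
  R: 152 − 7.2 = 144.8 → 145
  G: 179 + 0.3×(128−179) = 179 − 15.3 = 163.7 → 164
  B: 148 + 0.3×(128−148) = 148 − 6 = 142 → 142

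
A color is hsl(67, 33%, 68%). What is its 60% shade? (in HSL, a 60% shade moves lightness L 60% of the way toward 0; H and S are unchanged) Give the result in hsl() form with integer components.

hsl(67, 33%, 27%)

L moves 60% from 68 toward 0: 68 − 40.8 = 27.2 → 27.
H and S are unchanged.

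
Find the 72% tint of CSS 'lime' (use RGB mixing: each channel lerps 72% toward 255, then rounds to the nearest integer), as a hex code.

#B8FFB8

CSS lime is rgb(0, 255, 0).
A 72% tint moves each channel 72% toward 255:
  R: 0 + 183.6 = 183.6 → 184
  G: 255 + 0.72×(255−255) = 255 + 0 = 255 → 255
  B: 0 + 0.72×(255−0) = 0 + 183.6 = 183.6 → 184
rgb(184, 255, 184) = #B8FFB8.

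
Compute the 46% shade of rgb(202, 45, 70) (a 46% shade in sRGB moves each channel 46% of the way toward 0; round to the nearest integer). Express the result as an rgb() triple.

Per channel, c → c + 0.46(0 − c):
  R: 202 + 0.46×(0−202) = 202 − 92.92 = 109.08 → 109
  G: 45 + 0.46×(0−45) = 45 − 20.7 = 24.3 → 24
  B: 70 + 0.46×(0−70) = 70 − 32.2 = 37.8 → 38

rgb(109, 24, 38)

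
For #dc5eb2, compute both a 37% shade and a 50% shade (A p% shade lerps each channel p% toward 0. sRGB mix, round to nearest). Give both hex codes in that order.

#dc5eb2 is rgb(220, 94, 178).
37% shade:
  R: 220 + 0.37×(0−220) = 220 − 81.4 = 138.6 → 139
  G: 94 + 0.37×(0−94) = 94 − 34.78 = 59.22 → 59
  B: 178 − 65.86 = 112.14 → 112
  → #8b3b70
50% shade:
  R: 220 − 110 = 110 → 110
  G: 94 + 0.5×(0−94) = 94 − 47 = 47 → 47
  B: 178 + 0.5×(0−178) = 178 − 89 = 89 → 89
  → #6e2f59

#8b3b70, #6e2f59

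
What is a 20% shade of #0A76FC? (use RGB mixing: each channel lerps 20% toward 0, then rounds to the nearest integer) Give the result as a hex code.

#085ECA

#0A76FC is rgb(10, 118, 252).
Lerp each channel 20% toward 0:
  R: 10 − 2 = 8 → 8
  G: 118 + 0.2×(0−118) = 118 − 23.6 = 94.4 → 94
  B: 252 + 0.2×(0−252) = 252 − 50.4 = 201.6 → 202
rgb(8, 94, 202) = #085ECA.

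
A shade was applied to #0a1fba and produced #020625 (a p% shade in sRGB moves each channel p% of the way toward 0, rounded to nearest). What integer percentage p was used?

#0a1fba is rgb(10, 31, 186); #020625 is rgb(2, 6, 37).
On the B channel (widest range): 37 ≈ 186 + (p/100)(0 − 186), so p ≈ 100×(37 − 186)/(0 − 186) = -14900/-186 = 80.11.
p = 80 reproduces all three channels after rounding.

80%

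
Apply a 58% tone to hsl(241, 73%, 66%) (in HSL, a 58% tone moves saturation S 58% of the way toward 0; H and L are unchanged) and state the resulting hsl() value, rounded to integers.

S moves 58% from 73 toward 0: 73 − 42.34 = 30.66 → 31.
H and L are unchanged.

hsl(241, 31%, 66%)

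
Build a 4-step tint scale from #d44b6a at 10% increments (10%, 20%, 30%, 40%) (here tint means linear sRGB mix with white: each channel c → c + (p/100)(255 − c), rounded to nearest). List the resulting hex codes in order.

#d85d79, #dd6f88, #e18197, #e593a6

#d44b6a is rgb(212, 75, 106).
10%: (212 + 4.3 = 216.3→216, 75 + 18 = 93→93, 106 + 14.9 = 120.9→121) → #d85d79
20%: (212 + 8.6 = 220.6→221, 75 + 36 = 111→111, 106 + 29.8 = 135.8→136) → #dd6f88
30%: (212 + 12.9 = 224.9→225, 75 + 54 = 129→129, 106 + 44.7 = 150.7→151) → #e18197
40%: (212 + 17.2 = 229.2→229, 75 + 72 = 147→147, 106 + 59.6 = 165.6→166) → #e593a6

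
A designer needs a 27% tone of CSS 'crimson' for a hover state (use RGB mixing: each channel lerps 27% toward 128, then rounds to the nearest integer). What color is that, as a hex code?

#C3314E

CSS crimson is rgb(220, 20, 60).
Lerp each channel 27% toward 128:
  R: 220 − 24.84 = 195.16 → 195
  G: 20 + 0.27×(128−20) = 20 + 29.16 = 49.16 → 49
  B: 60 + 18.36 = 78.36 → 78
rgb(195, 49, 78) = #C3314E.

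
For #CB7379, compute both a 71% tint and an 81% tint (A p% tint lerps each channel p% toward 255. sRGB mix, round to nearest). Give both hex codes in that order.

#F0D6D8, #F5E4E6

#CB7379 is rgb(203, 115, 121).
71% tint:
  R: 203 + 36.92 = 239.92 → 240
  G: 115 + 0.71×(255−115) = 115 + 99.4 = 214.4 → 214
  B: 121 + 0.71×(255−121) = 121 + 95.14 = 216.14 → 216
  → #F0D6D8
81% tint:
  R: 203 + 0.81×(255−203) = 203 + 42.12 = 245.12 → 245
  G: 115 + 0.81×(255−115) = 115 + 113.4 = 228.4 → 228
  B: 121 + 0.81×(255−121) = 121 + 108.54 = 229.54 → 230
  → #F5E4E6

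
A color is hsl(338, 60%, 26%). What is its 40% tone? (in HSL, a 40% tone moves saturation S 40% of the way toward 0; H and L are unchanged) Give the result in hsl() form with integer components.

S moves 40% from 60 toward 0: 60 − 24 = 36 → 36.
H and L are unchanged.

hsl(338, 36%, 26%)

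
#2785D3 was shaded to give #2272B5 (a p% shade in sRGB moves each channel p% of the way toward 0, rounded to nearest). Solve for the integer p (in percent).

#2785D3 is rgb(39, 133, 211); #2272B5 is rgb(34, 114, 181).
On the B channel (widest range): 181 ≈ 211 + (p/100)(0 − 211), so p ≈ 100×(181 − 211)/(0 − 211) = -3000/-211 = 14.22.
p = 14 reproduces all three channels after rounding.

14%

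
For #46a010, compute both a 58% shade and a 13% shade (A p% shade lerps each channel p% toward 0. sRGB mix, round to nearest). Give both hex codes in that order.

#1d4307, #3d8b0e

#46a010 is rgb(70, 160, 16).
58% shade:
  R: 70 − 40.6 = 29.4 → 29
  G: 160 + 0.58×(0−160) = 160 − 92.8 = 67.2 → 67
  B: 16 − 9.28 = 6.72 → 7
  → #1d4307
13% shade:
  R: 70 + 0.13×(0−70) = 70 − 9.1 = 60.9 → 61
  G: 160 − 20.8 = 139.2 → 139
  B: 16 + 0.13×(0−16) = 16 − 2.08 = 13.92 → 14
  → #3d8b0e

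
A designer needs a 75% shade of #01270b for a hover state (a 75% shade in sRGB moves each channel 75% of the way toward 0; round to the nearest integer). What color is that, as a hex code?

#01270b is rgb(1, 39, 11).
Per channel, c → c + 0.75(0 − c):
  R: 1 + 0.75×(0−1) = 1 − 0.75 = 0.25 → 0
  G: 39 + 0.75×(0−39) = 39 − 29.25 = 9.75 → 10
  B: 11 + 0.75×(0−11) = 11 − 8.25 = 2.75 → 3
rgb(0, 10, 3) = #000a03.

#000a03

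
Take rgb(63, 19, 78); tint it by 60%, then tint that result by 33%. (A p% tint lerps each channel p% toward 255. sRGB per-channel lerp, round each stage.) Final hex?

Lerp each channel 60% toward 255:
  R: 63 + 0.6×(255−63) = 63 + 115.2 = 178.2 → 178
  G: 19 + 141.6 = 160.6 → 161
  B: 78 + 0.6×(255−78) = 78 + 106.2 = 184.2 → 184
After the tint: rgb(178, 161, 184) = #B2A1B8.
Per channel, c → c + 0.33(255 − c):
  R: 178 + 25.41 = 203.41 → 203
  G: 161 + 0.33×(255−161) = 161 + 31.02 = 192.02 → 192
  B: 184 + 23.43 = 207.43 → 207
rgb(203, 192, 207) = #CBC0CF.

#CBC0CF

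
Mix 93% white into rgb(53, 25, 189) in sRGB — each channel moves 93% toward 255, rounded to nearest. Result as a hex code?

#F1EFFA

Per channel, c → c + 0.93(255 − c):
  R: 53 + 187.86 = 240.86 → 241
  G: 25 + 213.9 = 238.9 → 239
  B: 189 + 0.93×(255−189) = 189 + 61.38 = 250.38 → 250
rgb(241, 239, 250) = #F1EFFA.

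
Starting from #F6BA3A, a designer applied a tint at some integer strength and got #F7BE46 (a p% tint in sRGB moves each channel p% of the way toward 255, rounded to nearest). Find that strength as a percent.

6%

#F6BA3A is rgb(246, 186, 58); #F7BE46 is rgb(247, 190, 70).
On the B channel (widest range): 70 ≈ 58 + (p/100)(255 − 58), so p ≈ 100×(70 − 58)/(255 − 58) = 1200/197 = 6.09.
p = 6 reproduces all three channels after rounding.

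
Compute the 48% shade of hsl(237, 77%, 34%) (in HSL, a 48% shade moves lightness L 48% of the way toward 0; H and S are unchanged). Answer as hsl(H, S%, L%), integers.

L moves 48% from 34 toward 0: 34 − 16.32 = 17.68 → 18.
H and S are unchanged.

hsl(237, 77%, 18%)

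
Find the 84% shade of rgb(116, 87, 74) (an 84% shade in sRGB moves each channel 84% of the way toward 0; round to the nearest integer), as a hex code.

#130E0C

Lerp each channel 84% toward 0:
  R: 116 − 97.44 = 18.56 → 19
  G: 87 − 73.08 = 13.92 → 14
  B: 74 + 0.84×(0−74) = 74 − 62.16 = 11.84 → 12
rgb(19, 14, 12) = #130E0C.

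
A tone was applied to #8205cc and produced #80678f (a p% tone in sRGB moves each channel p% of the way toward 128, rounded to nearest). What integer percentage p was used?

#8205cc is rgb(130, 5, 204); #80678f is rgb(128, 103, 143).
On the G channel (widest range): 103 ≈ 5 + (p/100)(128 − 5), so p ≈ 100×(103 − 5)/(128 − 5) = 9800/123 = 79.67.
p = 80 reproduces all three channels after rounding.

80%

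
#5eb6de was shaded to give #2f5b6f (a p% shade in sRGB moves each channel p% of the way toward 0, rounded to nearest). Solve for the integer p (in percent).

#5eb6de is rgb(94, 182, 222); #2f5b6f is rgb(47, 91, 111).
On the B channel (widest range): 111 ≈ 222 + (p/100)(0 − 222), so p ≈ 100×(111 − 222)/(0 − 222) = -11100/-222 = 50.00.
p = 50 reproduces all three channels after rounding.

50%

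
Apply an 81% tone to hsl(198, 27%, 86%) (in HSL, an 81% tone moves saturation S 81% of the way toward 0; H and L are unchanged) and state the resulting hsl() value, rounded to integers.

S moves 81% from 27 toward 0: 27 − 21.87 = 5.13 → 5.
H and L are unchanged.

hsl(198, 5%, 86%)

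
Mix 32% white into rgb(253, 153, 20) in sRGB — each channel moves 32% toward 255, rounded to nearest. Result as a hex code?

Per channel, c → c + 0.32(255 − c):
  R: 253 + 0.64 = 253.64 → 254
  G: 153 + 32.64 = 185.64 → 186
  B: 20 + 0.32×(255−20) = 20 + 75.2 = 95.2 → 95
rgb(254, 186, 95) = #feba5f.

#feba5f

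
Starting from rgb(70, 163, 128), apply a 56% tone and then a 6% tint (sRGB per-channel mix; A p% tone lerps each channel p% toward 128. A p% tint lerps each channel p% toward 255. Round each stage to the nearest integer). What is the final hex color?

Lerp each channel 56% toward 128:
  R: 70 + 0.56×(128−70) = 70 + 32.48 = 102.48 → 102
  G: 163 − 19.6 = 143.4 → 143
  B: 128 + 0.56×(128−128) = 128 + 0 = 128 → 128
After the tone: rgb(102, 143, 128) = #668f80.
Per channel, c → c + 0.06(255 − c):
  R: 102 + 0.06×(255−102) = 102 + 9.18 = 111.18 → 111
  G: 143 + 0.06×(255−143) = 143 + 6.72 = 149.72 → 150
  B: 128 + 0.06×(255−128) = 128 + 7.62 = 135.62 → 136
rgb(111, 150, 136) = #6f9688.

#6f9688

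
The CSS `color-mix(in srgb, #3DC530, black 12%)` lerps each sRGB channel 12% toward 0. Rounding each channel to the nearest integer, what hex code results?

#3DC530 is rgb(61, 197, 48).
A 12% shade moves each channel 12% toward 0:
  R: 61 + 0.12×(0−61) = 61 − 7.32 = 53.68 → 54
  G: 197 + 0.12×(0−197) = 197 − 23.64 = 173.36 → 173
  B: 48 − 5.76 = 42.24 → 42
rgb(54, 173, 42) = #36AD2A.

#36AD2A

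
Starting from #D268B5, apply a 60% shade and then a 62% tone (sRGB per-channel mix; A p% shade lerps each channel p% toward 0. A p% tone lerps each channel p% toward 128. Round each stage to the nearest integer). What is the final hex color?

#6F5F6B

#D268B5 is rgb(210, 104, 181).
Per channel, c → c + 0.6(0 − c):
  R: 210 − 126 = 84 → 84
  G: 104 + 0.6×(0−104) = 104 − 62.4 = 41.6 → 42
  B: 181 − 108.6 = 72.4 → 72
After the shade: rgb(84, 42, 72) = #542A48.
Lerp each channel 62% toward 128:
  R: 84 + 0.62×(128−84) = 84 + 27.28 = 111.28 → 111
  G: 42 + 0.62×(128−42) = 42 + 53.32 = 95.32 → 95
  B: 72 + 0.62×(128−72) = 72 + 34.72 = 106.72 → 107
rgb(111, 95, 107) = #6F5F6B.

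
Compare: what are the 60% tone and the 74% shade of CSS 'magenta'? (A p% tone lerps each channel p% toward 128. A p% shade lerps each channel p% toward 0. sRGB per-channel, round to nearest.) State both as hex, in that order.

CSS magenta is rgb(255, 0, 255).
60% tone:
  R: 255 − 76.2 = 178.8 → 179
  G: 0 + 0.6×(128−0) = 0 + 76.8 = 76.8 → 77
  B: 255 + 0.6×(128−255) = 255 − 76.2 = 178.8 → 179
  → #B34DB3
74% shade:
  R: 255 + 0.74×(0−255) = 255 − 188.7 = 66.3 → 66
  G: 0 + 0 = 0 → 0
  B: 255 − 188.7 = 66.3 → 66
  → #420042

#B34DB3, #420042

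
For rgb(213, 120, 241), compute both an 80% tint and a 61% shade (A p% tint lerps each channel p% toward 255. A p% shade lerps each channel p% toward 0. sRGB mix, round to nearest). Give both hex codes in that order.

#f7e4fc, #532f5e

80% tint:
  R: 213 + 0.8×(255−213) = 213 + 33.6 = 246.6 → 247
  G: 120 + 108 = 228 → 228
  B: 241 + 11.2 = 252.2 → 252
  → #f7e4fc
61% shade:
  R: 213 − 129.93 = 83.07 → 83
  G: 120 − 73.2 = 46.8 → 47
  B: 241 − 147.01 = 93.99 → 94
  → #532f5e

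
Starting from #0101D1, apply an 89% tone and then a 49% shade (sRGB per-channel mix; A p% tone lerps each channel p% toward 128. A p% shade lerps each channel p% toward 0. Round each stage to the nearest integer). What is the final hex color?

#3A3A46

#0101D1 is rgb(1, 1, 209).
An 89% tone moves each channel 89% toward 128:
  R: 1 + 113.03 = 114.03 → 114
  G: 1 + 113.03 = 114.03 → 114
  B: 209 + 0.89×(128−209) = 209 − 72.09 = 136.91 → 137
After the tone: rgb(114, 114, 137) = #727289.
Per channel, c → c + 0.49(0 − c):
  R: 114 − 55.86 = 58.14 → 58
  G: 114 + 0.49×(0−114) = 114 − 55.86 = 58.14 → 58
  B: 137 + 0.49×(0−137) = 137 − 67.13 = 69.87 → 70
rgb(58, 58, 70) = #3A3A46.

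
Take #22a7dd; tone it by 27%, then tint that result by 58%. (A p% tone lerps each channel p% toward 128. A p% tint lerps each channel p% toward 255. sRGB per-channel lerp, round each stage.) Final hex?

#add5e6

#22a7dd is rgb(34, 167, 221).
Per channel, c → c + 0.27(128 − c):
  R: 34 + 0.27×(128−34) = 34 + 25.38 = 59.38 → 59
  G: 167 − 10.53 = 156.47 → 156
  B: 221 + 0.27×(128−221) = 221 − 25.11 = 195.89 → 196
After the tone: rgb(59, 156, 196) = #3b9cc4.
A 58% tint moves each channel 58% toward 255:
  R: 59 + 113.68 = 172.68 → 173
  G: 156 + 0.58×(255−156) = 156 + 57.42 = 213.42 → 213
  B: 196 + 34.22 = 230.22 → 230
rgb(173, 213, 230) = #add5e6.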